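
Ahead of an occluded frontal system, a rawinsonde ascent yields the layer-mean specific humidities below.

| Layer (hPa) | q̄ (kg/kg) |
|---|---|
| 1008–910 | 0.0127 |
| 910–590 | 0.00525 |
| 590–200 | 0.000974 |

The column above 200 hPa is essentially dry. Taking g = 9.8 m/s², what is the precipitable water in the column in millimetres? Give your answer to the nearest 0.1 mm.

PW ≈ 33.7 mm

Precipitable water is the column-integrated vapour mass per unit area: PW = (1/g) Σ q̄ Δp, with q in kg/kg and Δp in Pa (1 kg/m² of water = 1 mm).
Layer 1008–910 hPa: Δp = 98 hPa = 9800 Pa, q̄ = 0.0127 kg/kg → 0.0127 × 9800 / 9.8 = 12.70 mm
Layer 910–590 hPa: Δp = 320 hPa = 32000 Pa, q̄ = 0.00525 kg/kg → 0.00525 × 32000 / 9.8 = 17.14 mm
Layer 590–200 hPa: Δp = 390 hPa = 39000 Pa, q̄ = 0.000974 kg/kg → 0.000974 × 39000 / 9.8 = 3.88 mm
PW = 12.70 + 17.14 + 3.88 = 33.72 ≈ 33.7 mm.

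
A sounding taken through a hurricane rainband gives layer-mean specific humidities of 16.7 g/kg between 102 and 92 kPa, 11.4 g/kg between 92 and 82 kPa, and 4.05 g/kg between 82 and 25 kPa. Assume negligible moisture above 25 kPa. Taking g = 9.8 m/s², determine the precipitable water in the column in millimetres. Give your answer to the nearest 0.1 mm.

PW ≈ 52.2 mm

Precipitable water is the column-integrated vapour mass per unit area: PW = (1/g) Σ q̄ Δp, with q in kg/kg and Δp in Pa (1 kg/m² of water = 1 mm).
Layer 102–92 kPa: Δp = 100 hPa = 10000 Pa, q̄ = 0.0167 kg/kg → 0.0167 × 10000 / 9.8 = 17.04 mm
Layer 92–82 kPa: Δp = 100 hPa = 10000 Pa, q̄ = 0.0114 kg/kg → 0.0114 × 10000 / 9.8 = 11.63 mm
Layer 82–25 kPa: Δp = 570 hPa = 57000 Pa, q̄ = 0.00405 kg/kg → 0.00405 × 57000 / 9.8 = 23.56 mm
PW = 17.04 + 11.63 + 23.56 = 52.23 ≈ 52.2 mm.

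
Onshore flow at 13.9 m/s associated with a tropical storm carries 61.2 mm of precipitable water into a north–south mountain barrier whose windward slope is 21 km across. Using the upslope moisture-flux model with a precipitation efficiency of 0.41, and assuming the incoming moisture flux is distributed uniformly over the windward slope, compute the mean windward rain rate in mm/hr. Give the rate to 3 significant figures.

R ≈ 59.8 mm/hr

Incoming column moisture flux per unit ridge length: F = V × PW = 13.9 × 61.2 = 850.68 mm·m/s.
Spread over the 21 km slope with efficiency ε = 0.41: R = ε·F/W = 0.41 × 850.68 / 21000 m = 1.661e-02 mm/s.
R = 1.661e-02 × 3600 = 59.8 mm/hr.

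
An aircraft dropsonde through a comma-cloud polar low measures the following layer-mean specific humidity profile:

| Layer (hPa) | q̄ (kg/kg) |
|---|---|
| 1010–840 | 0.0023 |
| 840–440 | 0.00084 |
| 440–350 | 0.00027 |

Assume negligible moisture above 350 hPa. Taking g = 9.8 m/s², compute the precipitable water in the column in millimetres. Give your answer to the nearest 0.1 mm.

PW ≈ 7.7 mm

Precipitable water is the column-integrated vapour mass per unit area: PW = (1/g) Σ q̄ Δp, with q in kg/kg and Δp in Pa (1 kg/m² of water = 1 mm).
Layer 1010–840 hPa: Δp = 170 hPa = 17000 Pa, q̄ = 0.0023 kg/kg → 0.0023 × 17000 / 9.8 = 3.99 mm
Layer 840–440 hPa: Δp = 400 hPa = 40000 Pa, q̄ = 0.00084 kg/kg → 0.00084 × 40000 / 9.8 = 3.43 mm
Layer 440–350 hPa: Δp = 90 hPa = 9000 Pa, q̄ = 0.00027 kg/kg → 0.00027 × 9000 / 9.8 = 0.25 mm
PW = 3.99 + 3.43 + 0.25 = 7.67 ≈ 7.7 mm.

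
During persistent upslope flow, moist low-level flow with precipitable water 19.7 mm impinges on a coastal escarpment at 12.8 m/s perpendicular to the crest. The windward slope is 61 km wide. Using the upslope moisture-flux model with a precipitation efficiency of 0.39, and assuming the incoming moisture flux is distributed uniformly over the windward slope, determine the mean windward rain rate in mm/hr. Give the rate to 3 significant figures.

R ≈ 5.80 mm/hr

Incoming column moisture flux per unit ridge length: F = V × PW = 12.8 × 19.7 = 252.16 mm·m/s.
Spread over the 61 km slope with efficiency ε = 0.39: R = ε·F/W = 0.39 × 252.16 / 61000 m = 1.612e-03 mm/s.
R = 1.612e-03 × 3600 = 5.80 mm/hr.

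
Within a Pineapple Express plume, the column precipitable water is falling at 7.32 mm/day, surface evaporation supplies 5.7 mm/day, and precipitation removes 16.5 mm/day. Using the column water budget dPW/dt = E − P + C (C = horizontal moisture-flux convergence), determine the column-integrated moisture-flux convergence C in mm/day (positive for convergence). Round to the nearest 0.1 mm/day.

dPW/dt = -7.32 mm/day.
C = dPW/dt − E + P = (-7.32) − 5.7 + 16.5 = 3.5 mm/day.

C ≈ 3.5 mm/day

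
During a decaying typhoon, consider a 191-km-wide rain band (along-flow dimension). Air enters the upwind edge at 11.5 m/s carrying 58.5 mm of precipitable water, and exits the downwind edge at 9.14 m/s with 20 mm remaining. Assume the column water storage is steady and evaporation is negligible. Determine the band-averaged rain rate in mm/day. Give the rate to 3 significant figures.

Column moisture flux per unit crosswind length is F = V × PW.
Inflow: F_in = 11.5 × 58.5 = 672.75 mm·m/s
Outflow: F_out = 9.14 × 20 = 182.8 mm·m/s
Steady-state rate R = (F_in − F_out)/L = (672.75 − 182.8) / 191000 m = 2.565e-03 mm/s.
R = 2.565e-03 × 3600 × 24 = 222 mm/day.

R ≈ 222 mm/day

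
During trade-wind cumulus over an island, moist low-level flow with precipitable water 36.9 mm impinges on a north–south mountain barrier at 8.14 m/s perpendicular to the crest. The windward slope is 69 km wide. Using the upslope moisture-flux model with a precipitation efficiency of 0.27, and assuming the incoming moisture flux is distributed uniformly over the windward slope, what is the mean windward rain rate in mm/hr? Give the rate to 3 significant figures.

R ≈ 4.23 mm/hr

Incoming column moisture flux per unit ridge length: F = V × PW = 8.14 × 36.9 = 300.366 mm·m/s.
Spread over the 69 km slope with efficiency ε = 0.27: R = ε·F/W = 0.27 × 300.366 / 69000 m = 1.175e-03 mm/s.
R = 1.175e-03 × 3600 = 4.23 mm/hr.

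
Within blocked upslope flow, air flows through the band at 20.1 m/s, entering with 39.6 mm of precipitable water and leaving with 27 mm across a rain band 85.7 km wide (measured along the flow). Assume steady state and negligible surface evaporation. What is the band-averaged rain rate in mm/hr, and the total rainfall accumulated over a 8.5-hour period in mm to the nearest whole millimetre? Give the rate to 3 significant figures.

R ≈ 10.6 mm/hr; total ≈ 90 mm

Column moisture flux per unit crosswind length is F = V × PW.
Inflow: F_in = 20.1 × 39.6 = 795.96 mm·m/s
Outflow: F_out = 20.1 × 27 = 542.7 mm·m/s
Steady-state rate R = (F_in − F_out)/L = (795.96 − 542.7) / 85700 m = 2.955e-03 mm/s.
R = 2.955e-03 × 3600 = 10.6 mm/hr.
Over 8.5 h: total = 10.6 × 8.5 = 90.1 ≈ 90 mm.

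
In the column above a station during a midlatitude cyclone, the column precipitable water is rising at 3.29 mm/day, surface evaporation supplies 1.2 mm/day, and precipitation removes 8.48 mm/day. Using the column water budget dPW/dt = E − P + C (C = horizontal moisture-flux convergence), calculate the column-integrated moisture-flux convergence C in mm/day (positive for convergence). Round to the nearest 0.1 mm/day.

C ≈ 10.6 mm/day

dPW/dt = +3.29 mm/day.
C = dPW/dt − E + P = (+3.29) − 1.2 + 8.48 = 10.6 mm/day.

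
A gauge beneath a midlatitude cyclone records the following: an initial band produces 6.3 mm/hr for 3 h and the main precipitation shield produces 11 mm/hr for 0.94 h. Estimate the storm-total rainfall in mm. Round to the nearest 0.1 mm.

Total = Σ Rᵢ Δtᵢ = 6.3 × 3 + 11 × 0.94
      = 18.9 + 10.34 = 29.2 mm.

total ≈ 29.2 mm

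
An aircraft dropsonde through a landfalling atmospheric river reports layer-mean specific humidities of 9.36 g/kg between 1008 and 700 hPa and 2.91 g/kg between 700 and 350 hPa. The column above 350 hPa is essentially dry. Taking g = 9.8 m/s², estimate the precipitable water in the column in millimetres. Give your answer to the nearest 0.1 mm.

PW ≈ 39.8 mm

Precipitable water is the column-integrated vapour mass per unit area: PW = (1/g) Σ q̄ Δp, with q in kg/kg and Δp in Pa (1 kg/m² of water = 1 mm).
Layer 1008–700 hPa: Δp = 308 hPa = 30800 Pa, q̄ = 0.00936 kg/kg → 0.00936 × 30800 / 9.8 = 29.42 mm
Layer 700–350 hPa: Δp = 350 hPa = 35000 Pa, q̄ = 0.00291 kg/kg → 0.00291 × 35000 / 9.8 = 10.39 mm
PW = 29.42 + 10.39 = 39.81 ≈ 39.8 mm.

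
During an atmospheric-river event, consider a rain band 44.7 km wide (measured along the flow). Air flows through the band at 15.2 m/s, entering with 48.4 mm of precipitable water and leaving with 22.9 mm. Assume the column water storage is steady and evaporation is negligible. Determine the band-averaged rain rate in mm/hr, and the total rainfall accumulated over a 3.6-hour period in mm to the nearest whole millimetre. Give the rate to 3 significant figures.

R ≈ 31.2 mm/hr; total ≈ 112 mm

Column moisture flux per unit crosswind length is F = V × PW.
Inflow: F_in = 15.2 × 48.4 = 735.68 mm·m/s
Outflow: F_out = 15.2 × 22.9 = 348.08 mm·m/s
Steady-state rate R = (F_in − F_out)/L = (735.68 − 348.08) / 44700 m = 8.671e-03 mm/s.
R = 8.671e-03 × 3600 = 31.2 mm/hr.
Over 3.6 h: total = 31.2 × 3.6 = 112.32 ≈ 112 mm.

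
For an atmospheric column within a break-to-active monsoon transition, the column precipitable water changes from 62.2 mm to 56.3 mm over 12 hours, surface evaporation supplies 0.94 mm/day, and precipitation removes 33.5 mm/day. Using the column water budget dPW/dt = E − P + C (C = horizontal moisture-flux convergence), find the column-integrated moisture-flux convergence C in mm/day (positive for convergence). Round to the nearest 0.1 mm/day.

C ≈ 20.8 mm/day

dPW/dt = (56.3 − 62.2) mm / (12/24 day) = -11.800 mm/day.
C = dPW/dt − E + P = (-11.800) − 0.94 + 33.5 = 20.8 mm/day.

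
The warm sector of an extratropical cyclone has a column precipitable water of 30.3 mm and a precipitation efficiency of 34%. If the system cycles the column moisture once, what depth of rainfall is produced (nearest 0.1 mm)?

rainfall ≈ 10.3 mm

Rainfall = ε × PW = 0.34 × 30.3 = 10.3 mm.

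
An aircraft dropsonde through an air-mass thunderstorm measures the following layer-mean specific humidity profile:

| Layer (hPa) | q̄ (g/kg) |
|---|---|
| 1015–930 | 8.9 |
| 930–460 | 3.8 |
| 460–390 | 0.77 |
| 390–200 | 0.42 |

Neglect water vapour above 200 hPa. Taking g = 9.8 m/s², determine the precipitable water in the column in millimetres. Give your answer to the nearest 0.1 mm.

Precipitable water is the column-integrated vapour mass per unit area: PW = (1/g) Σ q̄ Δp, with q in kg/kg and Δp in Pa (1 kg/m² of water = 1 mm).
Layer 1015–930 hPa: Δp = 85 hPa = 8500 Pa, q̄ = 0.0089 kg/kg → 0.0089 × 8500 / 9.8 = 7.72 mm
Layer 930–460 hPa: Δp = 470 hPa = 47000 Pa, q̄ = 0.0038 kg/kg → 0.0038 × 47000 / 9.8 = 18.22 mm
Layer 460–390 hPa: Δp = 70 hPa = 7000 Pa, q̄ = 0.00077 kg/kg → 0.00077 × 7000 / 9.8 = 0.55 mm
Layer 390–200 hPa: Δp = 190 hPa = 19000 Pa, q̄ = 0.00042 kg/kg → 0.00042 × 19000 / 9.8 = 0.81 mm
PW = 7.72 + 18.22 + 0.55 + 0.81 = 27.30 ≈ 27.3 mm.

PW ≈ 27.3 mm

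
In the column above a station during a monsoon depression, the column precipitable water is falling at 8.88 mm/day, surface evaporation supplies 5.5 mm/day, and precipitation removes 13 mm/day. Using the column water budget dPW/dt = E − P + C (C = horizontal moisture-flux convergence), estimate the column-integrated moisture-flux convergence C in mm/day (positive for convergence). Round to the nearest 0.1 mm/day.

dPW/dt = -8.88 mm/day.
C = dPW/dt − E + P = (-8.88) − 5.5 + 13 = -1.4 mm/day.

C ≈ -1.4 mm/day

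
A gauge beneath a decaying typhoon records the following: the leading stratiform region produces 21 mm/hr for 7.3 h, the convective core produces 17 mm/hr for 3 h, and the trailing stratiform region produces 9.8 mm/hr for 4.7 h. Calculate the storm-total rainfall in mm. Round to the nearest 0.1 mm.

total ≈ 250.4 mm

Total = Σ Rᵢ Δtᵢ = 21 × 7.3 + 17 × 3 + 9.8 × 4.7
      = 153.3 + 51 + 46.06 = 250.4 mm.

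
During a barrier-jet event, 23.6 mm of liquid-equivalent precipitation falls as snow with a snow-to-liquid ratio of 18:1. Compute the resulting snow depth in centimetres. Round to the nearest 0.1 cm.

Snow depth = liquid × ratio = 23.6 mm × 18 = 424.8 mm = 42.5 cm.

snow depth ≈ 42.5 cm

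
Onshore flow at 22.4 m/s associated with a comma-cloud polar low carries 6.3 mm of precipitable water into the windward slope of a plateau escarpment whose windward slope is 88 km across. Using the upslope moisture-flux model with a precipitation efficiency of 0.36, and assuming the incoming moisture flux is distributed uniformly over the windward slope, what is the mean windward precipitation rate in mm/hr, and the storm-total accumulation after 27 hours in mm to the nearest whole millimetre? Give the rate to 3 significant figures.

R ≈ 2.08 mm/hr; total ≈ 56 mm

Incoming column moisture flux per unit ridge length: F = V × PW = 22.4 × 6.3 = 141.12 mm·m/s.
Spread over the 88 km slope with efficiency ε = 0.36: R = ε·F/W = 0.36 × 141.12 / 88000 m = 5.773e-04 mm/s.
R = 5.773e-04 × 3600 = 2.08 mm/hr.
Over 27 h: total = 2.08 × 27 = 56.16 ≈ 56 mm.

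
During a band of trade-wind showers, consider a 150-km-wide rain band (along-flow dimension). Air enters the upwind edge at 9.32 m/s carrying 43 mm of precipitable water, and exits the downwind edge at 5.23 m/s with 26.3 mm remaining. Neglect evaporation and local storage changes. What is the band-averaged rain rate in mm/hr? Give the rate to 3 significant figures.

R ≈ 6.32 mm/hr

Column moisture flux per unit crosswind length is F = V × PW.
Inflow: F_in = 9.32 × 43 = 400.76 mm·m/s
Outflow: F_out = 5.23 × 26.3 = 137.549 mm·m/s
Steady-state rate R = (F_in − F_out)/L = (400.76 − 137.549) / 150000 m = 1.755e-03 mm/s.
R = 1.755e-03 × 3600 = 6.32 mm/hr.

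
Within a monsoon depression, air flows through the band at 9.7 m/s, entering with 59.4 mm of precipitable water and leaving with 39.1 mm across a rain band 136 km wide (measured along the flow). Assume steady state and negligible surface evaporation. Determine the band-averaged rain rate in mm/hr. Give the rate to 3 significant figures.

Column moisture flux per unit crosswind length is F = V × PW.
Inflow: F_in = 9.7 × 59.4 = 576.18 mm·m/s
Outflow: F_out = 9.7 × 39.1 = 379.27 mm·m/s
Steady-state rate R = (F_in − F_out)/L = (576.18 − 379.27) / 136000 m = 1.448e-03 mm/s.
R = 1.448e-03 × 3600 = 5.21 mm/hr.

R ≈ 5.21 mm/hr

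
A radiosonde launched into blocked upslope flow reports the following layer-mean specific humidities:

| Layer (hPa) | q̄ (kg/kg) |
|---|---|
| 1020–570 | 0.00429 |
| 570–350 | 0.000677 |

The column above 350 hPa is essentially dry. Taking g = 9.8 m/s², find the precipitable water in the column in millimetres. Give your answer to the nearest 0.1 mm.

PW ≈ 21.2 mm

Precipitable water is the column-integrated vapour mass per unit area: PW = (1/g) Σ q̄ Δp, with q in kg/kg and Δp in Pa (1 kg/m² of water = 1 mm).
Layer 1020–570 hPa: Δp = 450 hPa = 45000 Pa, q̄ = 0.00429 kg/kg → 0.00429 × 45000 / 9.8 = 19.70 mm
Layer 570–350 hPa: Δp = 220 hPa = 22000 Pa, q̄ = 0.000677 kg/kg → 0.000677 × 22000 / 9.8 = 1.52 mm
PW = 19.70 + 1.52 = 21.22 ≈ 21.2 mm.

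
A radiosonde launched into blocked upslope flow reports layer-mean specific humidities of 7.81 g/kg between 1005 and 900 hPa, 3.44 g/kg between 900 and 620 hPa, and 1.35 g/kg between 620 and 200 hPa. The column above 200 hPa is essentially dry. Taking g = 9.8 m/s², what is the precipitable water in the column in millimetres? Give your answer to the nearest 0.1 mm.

Precipitable water is the column-integrated vapour mass per unit area: PW = (1/g) Σ q̄ Δp, with q in kg/kg and Δp in Pa (1 kg/m² of water = 1 mm).
Layer 1005–900 hPa: Δp = 105 hPa = 10500 Pa, q̄ = 0.00781 kg/kg → 0.00781 × 10500 / 9.8 = 8.37 mm
Layer 900–620 hPa: Δp = 280 hPa = 28000 Pa, q̄ = 0.00344 kg/kg → 0.00344 × 28000 / 9.8 = 9.83 mm
Layer 620–200 hPa: Δp = 420 hPa = 42000 Pa, q̄ = 0.00135 kg/kg → 0.00135 × 42000 / 9.8 = 5.79 mm
PW = 8.37 + 9.83 + 5.79 = 23.99 ≈ 24.0 mm.

PW ≈ 24.0 mm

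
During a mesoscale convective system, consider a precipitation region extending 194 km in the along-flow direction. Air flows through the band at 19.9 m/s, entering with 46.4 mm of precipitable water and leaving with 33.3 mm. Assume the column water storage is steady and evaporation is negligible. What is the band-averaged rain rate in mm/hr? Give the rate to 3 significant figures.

Column moisture flux per unit crosswind length is F = V × PW.
Inflow: F_in = 19.9 × 46.4 = 923.36 mm·m/s
Outflow: F_out = 19.9 × 33.3 = 662.67 mm·m/s
Steady-state rate R = (F_in − F_out)/L = (923.36 − 662.67) / 194000 m = 1.344e-03 mm/s.
R = 1.344e-03 × 3600 = 4.84 mm/hr.

R ≈ 4.84 mm/hr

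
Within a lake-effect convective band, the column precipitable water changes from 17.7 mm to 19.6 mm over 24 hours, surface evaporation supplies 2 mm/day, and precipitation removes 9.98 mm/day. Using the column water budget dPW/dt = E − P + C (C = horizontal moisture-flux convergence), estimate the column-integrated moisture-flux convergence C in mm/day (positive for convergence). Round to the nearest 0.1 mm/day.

C ≈ 9.9 mm/day

dPW/dt = (19.6 − 17.7) mm / (24/24 day) = +1.900 mm/day.
C = dPW/dt − E + P = (+1.900) − 2 + 9.98 = 9.9 mm/day.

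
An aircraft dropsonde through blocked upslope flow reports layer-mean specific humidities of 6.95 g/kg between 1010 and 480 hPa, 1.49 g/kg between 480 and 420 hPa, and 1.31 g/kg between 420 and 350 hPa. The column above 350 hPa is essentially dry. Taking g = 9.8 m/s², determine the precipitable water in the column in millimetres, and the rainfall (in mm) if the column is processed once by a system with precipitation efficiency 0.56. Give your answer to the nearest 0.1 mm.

Precipitable water is the column-integrated vapour mass per unit area: PW = (1/g) Σ q̄ Δp, with q in kg/kg and Δp in Pa (1 kg/m² of water = 1 mm).
Layer 1010–480 hPa: Δp = 530 hPa = 53000 Pa, q̄ = 0.00695 kg/kg → 0.00695 × 53000 / 9.8 = 37.59 mm
Layer 480–420 hPa: Δp = 60 hPa = 6000 Pa, q̄ = 0.00149 kg/kg → 0.00149 × 6000 / 9.8 = 0.91 mm
Layer 420–350 hPa: Δp = 70 hPa = 7000 Pa, q̄ = 0.00131 kg/kg → 0.00131 × 7000 / 9.8 = 0.94 mm
PW = 37.59 + 0.91 + 0.94 = 39.44 ≈ 39.4 mm.
Rainfall = ε × PW = 0.56 × 39.4 = 22.1 mm.

PW ≈ 39.4 mm; rainfall ≈ 22.1 mm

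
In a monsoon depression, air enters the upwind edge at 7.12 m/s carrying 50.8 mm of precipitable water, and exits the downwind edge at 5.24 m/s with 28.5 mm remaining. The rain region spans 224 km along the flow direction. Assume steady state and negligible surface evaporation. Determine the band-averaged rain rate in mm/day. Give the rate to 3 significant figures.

R ≈ 81.9 mm/day

Column moisture flux per unit crosswind length is F = V × PW.
Inflow: F_in = 7.12 × 50.8 = 361.696 mm·m/s
Outflow: F_out = 5.24 × 28.5 = 149.34 mm·m/s
Steady-state rate R = (F_in − F_out)/L = (361.696 − 149.34) / 224000 m = 9.480e-04 mm/s.
R = 9.480e-04 × 3600 × 24 = 81.9 mm/day.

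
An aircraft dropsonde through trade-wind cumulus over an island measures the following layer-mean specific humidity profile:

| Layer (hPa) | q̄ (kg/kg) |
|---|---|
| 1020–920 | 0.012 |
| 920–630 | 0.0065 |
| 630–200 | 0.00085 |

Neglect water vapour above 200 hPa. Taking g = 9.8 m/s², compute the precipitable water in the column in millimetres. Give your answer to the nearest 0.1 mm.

PW ≈ 35.2 mm

Precipitable water is the column-integrated vapour mass per unit area: PW = (1/g) Σ q̄ Δp, with q in kg/kg and Δp in Pa (1 kg/m² of water = 1 mm).
Layer 1020–920 hPa: Δp = 100 hPa = 10000 Pa, q̄ = 0.012 kg/kg → 0.012 × 10000 / 9.8 = 12.24 mm
Layer 920–630 hPa: Δp = 290 hPa = 29000 Pa, q̄ = 0.0065 kg/kg → 0.0065 × 29000 / 9.8 = 19.23 mm
Layer 630–200 hPa: Δp = 430 hPa = 43000 Pa, q̄ = 0.00085 kg/kg → 0.00085 × 43000 / 9.8 = 3.73 mm
PW = 12.24 + 19.23 + 3.73 = 35.20 ≈ 35.2 mm.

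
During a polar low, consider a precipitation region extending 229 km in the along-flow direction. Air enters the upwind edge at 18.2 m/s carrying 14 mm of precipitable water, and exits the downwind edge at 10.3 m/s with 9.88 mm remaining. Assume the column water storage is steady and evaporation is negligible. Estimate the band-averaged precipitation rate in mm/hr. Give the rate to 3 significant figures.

R ≈ 2.41 mm/hr

Column moisture flux per unit crosswind length is F = V × PW.
Inflow: F_in = 18.2 × 14 = 254.8 mm·m/s
Outflow: F_out = 10.3 × 9.88 = 101.764 mm·m/s
Steady-state rate R = (F_in − F_out)/L = (254.8 − 101.764) / 229000 m = 6.683e-04 mm/s.
R = 6.683e-04 × 3600 = 2.41 mm/hr.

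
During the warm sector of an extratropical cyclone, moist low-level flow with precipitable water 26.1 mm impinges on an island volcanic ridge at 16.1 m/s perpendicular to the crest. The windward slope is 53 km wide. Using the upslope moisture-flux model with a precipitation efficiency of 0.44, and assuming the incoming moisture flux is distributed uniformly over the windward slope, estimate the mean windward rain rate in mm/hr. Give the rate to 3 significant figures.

R ≈ 12.6 mm/hr

Incoming column moisture flux per unit ridge length: F = V × PW = 16.1 × 26.1 = 420.21 mm·m/s.
Spread over the 53 km slope with efficiency ε = 0.44: R = ε·F/W = 0.44 × 420.21 / 53000 m = 3.489e-03 mm/s.
R = 3.489e-03 × 3600 = 12.6 mm/hr.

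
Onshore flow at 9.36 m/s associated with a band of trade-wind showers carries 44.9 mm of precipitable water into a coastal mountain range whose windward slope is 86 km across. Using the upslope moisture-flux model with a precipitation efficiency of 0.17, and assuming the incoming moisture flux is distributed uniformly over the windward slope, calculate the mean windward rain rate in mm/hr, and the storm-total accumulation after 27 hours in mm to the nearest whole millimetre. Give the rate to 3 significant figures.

Incoming column moisture flux per unit ridge length: F = V × PW = 9.36 × 44.9 = 420.264 mm·m/s.
Spread over the 86 km slope with efficiency ε = 0.17: R = ε·F/W = 0.17 × 420.264 / 86000 m = 8.308e-04 mm/s.
R = 8.308e-04 × 3600 = 2.99 mm/hr.
Over 27 h: total = 2.99 × 27 = 80.73 ≈ 81 mm.

R ≈ 2.99 mm/hr; total ≈ 81 mm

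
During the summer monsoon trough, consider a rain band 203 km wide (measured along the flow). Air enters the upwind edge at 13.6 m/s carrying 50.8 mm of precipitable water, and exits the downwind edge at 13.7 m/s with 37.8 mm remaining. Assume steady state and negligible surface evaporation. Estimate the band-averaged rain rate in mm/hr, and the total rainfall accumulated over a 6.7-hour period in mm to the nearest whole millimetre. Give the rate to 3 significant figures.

R ≈ 3.07 mm/hr; total ≈ 21 mm

Column moisture flux per unit crosswind length is F = V × PW.
Inflow: F_in = 13.6 × 50.8 = 690.88 mm·m/s
Outflow: F_out = 13.7 × 37.8 = 517.86 mm·m/s
Steady-state rate R = (F_in − F_out)/L = (690.88 − 517.86) / 203000 m = 8.523e-04 mm/s.
R = 8.523e-04 × 3600 = 3.07 mm/hr.
Over 6.7 h: total = 3.07 × 6.7 = 20.569 ≈ 21 mm.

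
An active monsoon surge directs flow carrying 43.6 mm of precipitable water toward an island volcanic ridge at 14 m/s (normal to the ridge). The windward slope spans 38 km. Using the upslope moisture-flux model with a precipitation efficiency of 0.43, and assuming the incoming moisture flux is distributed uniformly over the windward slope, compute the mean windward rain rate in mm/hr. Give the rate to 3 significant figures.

R ≈ 24.9 mm/hr

Incoming column moisture flux per unit ridge length: F = V × PW = 14 × 43.6 = 610.4 mm·m/s.
Spread over the 38 km slope with efficiency ε = 0.43: R = ε·F/W = 0.43 × 610.4 / 38000 m = 6.907e-03 mm/s.
R = 6.907e-03 × 3600 = 24.9 mm/hr.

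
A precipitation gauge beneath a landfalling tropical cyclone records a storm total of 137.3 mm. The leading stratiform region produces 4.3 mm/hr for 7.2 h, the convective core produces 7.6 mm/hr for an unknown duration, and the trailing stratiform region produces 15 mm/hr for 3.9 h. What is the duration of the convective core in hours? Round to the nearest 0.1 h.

Known phases: 4.3 × 7.2 + 15 × 3.9 = 30.96 + 58.5 = 89.46 mm.
Remaining depth = 137.3 − 89.46 = 47.84 mm.
Duration = 47.84 / 7.6 = 6.3 h.

duration ≈ 6.3 h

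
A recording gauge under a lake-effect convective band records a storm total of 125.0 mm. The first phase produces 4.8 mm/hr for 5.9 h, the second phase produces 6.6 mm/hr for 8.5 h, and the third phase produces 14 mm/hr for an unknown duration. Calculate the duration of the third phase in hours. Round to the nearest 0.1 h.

duration ≈ 2.9 h

Known phases: 4.8 × 5.9 + 6.6 × 8.5 = 28.32 + 56.1 = 84.42 mm.
Remaining depth = 125.0 − 84.42 = 40.58 mm.
Duration = 40.58 / 14 = 2.9 h.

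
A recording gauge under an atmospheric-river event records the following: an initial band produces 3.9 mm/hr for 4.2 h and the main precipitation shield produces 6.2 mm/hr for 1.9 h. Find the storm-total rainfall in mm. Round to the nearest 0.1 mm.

Total = Σ Rᵢ Δtᵢ = 3.9 × 4.2 + 6.2 × 1.9
      = 16.38 + 11.78 = 28.2 mm.

total ≈ 28.2 mm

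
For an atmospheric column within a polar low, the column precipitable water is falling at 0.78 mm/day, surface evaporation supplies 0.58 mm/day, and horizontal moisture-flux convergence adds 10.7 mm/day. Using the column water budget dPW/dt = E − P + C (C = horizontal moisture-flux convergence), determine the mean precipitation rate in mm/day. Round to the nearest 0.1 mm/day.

dPW/dt = -0.78 mm/day.
P = E + C − dPW/dt = 0.58 + (10.7) − (-0.78) = 12.1 mm/day.

P ≈ 12.1 mm/day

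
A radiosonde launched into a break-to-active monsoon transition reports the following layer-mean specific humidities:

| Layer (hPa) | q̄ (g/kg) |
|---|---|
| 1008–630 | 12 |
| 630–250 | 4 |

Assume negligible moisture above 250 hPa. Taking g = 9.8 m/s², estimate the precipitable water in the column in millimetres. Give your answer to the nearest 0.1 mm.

Precipitable water is the column-integrated vapour mass per unit area: PW = (1/g) Σ q̄ Δp, with q in kg/kg and Δp in Pa (1 kg/m² of water = 1 mm).
Layer 1008–630 hPa: Δp = 378 hPa = 37800 Pa, q̄ = 0.012 kg/kg → 0.012 × 37800 / 9.8 = 46.29 mm
Layer 630–250 hPa: Δp = 380 hPa = 38000 Pa, q̄ = 0.004 kg/kg → 0.004 × 38000 / 9.8 = 15.51 mm
PW = 46.29 + 15.51 = 61.80 ≈ 61.8 mm.

PW ≈ 61.8 mm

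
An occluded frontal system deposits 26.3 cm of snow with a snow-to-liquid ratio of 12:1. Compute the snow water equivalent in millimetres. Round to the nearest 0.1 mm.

SWE = snow depth / ratio = 26.3 cm / 12 = 2.192 cm = 21.9 mm.

SWE ≈ 21.9 mm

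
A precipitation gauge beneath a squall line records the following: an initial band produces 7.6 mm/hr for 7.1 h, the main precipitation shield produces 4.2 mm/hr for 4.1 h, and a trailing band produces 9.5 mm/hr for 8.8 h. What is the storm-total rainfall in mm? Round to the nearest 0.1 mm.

Total = Σ Rᵢ Δtᵢ = 7.6 × 7.1 + 4.2 × 4.1 + 9.5 × 8.8
      = 53.96 + 17.22 + 83.6 = 154.8 mm.

total ≈ 154.8 mm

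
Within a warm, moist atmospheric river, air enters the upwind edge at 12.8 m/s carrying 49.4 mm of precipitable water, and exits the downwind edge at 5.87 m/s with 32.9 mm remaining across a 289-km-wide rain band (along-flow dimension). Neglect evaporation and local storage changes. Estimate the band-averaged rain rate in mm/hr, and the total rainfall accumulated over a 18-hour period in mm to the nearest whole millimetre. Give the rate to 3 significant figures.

R ≈ 5.47 mm/hr; total ≈ 98 mm

Column moisture flux per unit crosswind length is F = V × PW.
Inflow: F_in = 12.8 × 49.4 = 632.32 mm·m/s
Outflow: F_out = 5.87 × 32.9 = 193.123 mm·m/s
Steady-state rate R = (F_in − F_out)/L = (632.32 − 193.123) / 289000 m = 1.520e-03 mm/s.
R = 1.520e-03 × 3600 = 5.47 mm/hr.
Over 18 h: total = 5.47 × 18 = 98.46 ≈ 98 mm.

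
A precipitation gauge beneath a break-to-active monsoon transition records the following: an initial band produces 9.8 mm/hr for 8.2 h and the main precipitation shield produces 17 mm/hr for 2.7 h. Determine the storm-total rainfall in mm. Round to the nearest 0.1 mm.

total ≈ 126.3 mm

Total = Σ Rᵢ Δtᵢ = 9.8 × 8.2 + 17 × 2.7
      = 80.36 + 45.9 = 126.3 mm.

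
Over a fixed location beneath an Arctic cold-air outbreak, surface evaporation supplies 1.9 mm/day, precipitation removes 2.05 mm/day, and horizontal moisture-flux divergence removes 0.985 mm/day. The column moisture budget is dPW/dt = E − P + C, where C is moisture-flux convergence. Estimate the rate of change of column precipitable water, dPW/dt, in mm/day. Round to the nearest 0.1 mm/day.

dPW/dt = E − P + C = 1.9 − 2.05 + (-0.985) = -1.1 mm/day.

dPW/dt ≈ -1.1 mm/day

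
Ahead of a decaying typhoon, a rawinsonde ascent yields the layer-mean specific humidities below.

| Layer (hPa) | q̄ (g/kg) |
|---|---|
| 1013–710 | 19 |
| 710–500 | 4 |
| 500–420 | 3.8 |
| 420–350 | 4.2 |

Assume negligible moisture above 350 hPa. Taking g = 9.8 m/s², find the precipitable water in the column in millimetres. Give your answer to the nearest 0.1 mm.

Precipitable water is the column-integrated vapour mass per unit area: PW = (1/g) Σ q̄ Δp, with q in kg/kg and Δp in Pa (1 kg/m² of water = 1 mm).
Layer 1013–710 hPa: Δp = 303 hPa = 30300 Pa, q̄ = 0.019 kg/kg → 0.019 × 30300 / 9.8 = 58.74 mm
Layer 710–500 hPa: Δp = 210 hPa = 21000 Pa, q̄ = 0.004 kg/kg → 0.004 × 21000 / 9.8 = 8.57 mm
Layer 500–420 hPa: Δp = 80 hPa = 8000 Pa, q̄ = 0.0038 kg/kg → 0.0038 × 8000 / 9.8 = 3.10 mm
Layer 420–350 hPa: Δp = 70 hPa = 7000 Pa, q̄ = 0.0042 kg/kg → 0.0042 × 7000 / 9.8 = 3.00 mm
PW = 58.74 + 8.57 + 3.10 + 3.00 = 73.41 ≈ 73.4 mm.

PW ≈ 73.4 mm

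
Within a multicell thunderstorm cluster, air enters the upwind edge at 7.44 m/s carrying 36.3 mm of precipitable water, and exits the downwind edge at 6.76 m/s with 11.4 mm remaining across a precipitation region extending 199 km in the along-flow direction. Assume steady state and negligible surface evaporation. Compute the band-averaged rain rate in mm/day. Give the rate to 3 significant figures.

R ≈ 83.8 mm/day

Column moisture flux per unit crosswind length is F = V × PW.
Inflow: F_in = 7.44 × 36.3 = 270.072 mm·m/s
Outflow: F_out = 6.76 × 11.4 = 77.064 mm·m/s
Steady-state rate R = (F_in − F_out)/L = (270.072 − 77.064) / 199000 m = 9.699e-04 mm/s.
R = 9.699e-04 × 3600 × 24 = 83.8 mm/day.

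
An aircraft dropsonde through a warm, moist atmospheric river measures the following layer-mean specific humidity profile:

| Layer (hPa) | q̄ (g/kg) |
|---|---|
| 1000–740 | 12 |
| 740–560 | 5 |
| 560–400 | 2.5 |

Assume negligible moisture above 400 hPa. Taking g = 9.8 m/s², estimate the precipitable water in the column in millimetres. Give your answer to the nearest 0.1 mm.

PW ≈ 45.1 mm

Precipitable water is the column-integrated vapour mass per unit area: PW = (1/g) Σ q̄ Δp, with q in kg/kg and Δp in Pa (1 kg/m² of water = 1 mm).
Layer 1000–740 hPa: Δp = 260 hPa = 26000 Pa, q̄ = 0.012 kg/kg → 0.012 × 26000 / 9.8 = 31.84 mm
Layer 740–560 hPa: Δp = 180 hPa = 18000 Pa, q̄ = 0.005 kg/kg → 0.005 × 18000 / 9.8 = 9.18 mm
Layer 560–400 hPa: Δp = 160 hPa = 16000 Pa, q̄ = 0.0025 kg/kg → 0.0025 × 16000 / 9.8 = 4.08 mm
PW = 31.84 + 9.18 + 4.08 = 45.10 ≈ 45.1 mm.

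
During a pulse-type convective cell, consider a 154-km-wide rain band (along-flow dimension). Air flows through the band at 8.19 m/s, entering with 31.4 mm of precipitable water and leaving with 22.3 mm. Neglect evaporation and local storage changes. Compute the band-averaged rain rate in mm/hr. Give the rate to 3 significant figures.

Column moisture flux per unit crosswind length is F = V × PW.
Inflow: F_in = 8.19 × 31.4 = 257.166 mm·m/s
Outflow: F_out = 8.19 × 22.3 = 182.637 mm·m/s
Steady-state rate R = (F_in − F_out)/L = (257.166 − 182.637) / 154000 m = 4.840e-04 mm/s.
R = 4.840e-04 × 3600 = 1.74 mm/hr.

R ≈ 1.74 mm/hr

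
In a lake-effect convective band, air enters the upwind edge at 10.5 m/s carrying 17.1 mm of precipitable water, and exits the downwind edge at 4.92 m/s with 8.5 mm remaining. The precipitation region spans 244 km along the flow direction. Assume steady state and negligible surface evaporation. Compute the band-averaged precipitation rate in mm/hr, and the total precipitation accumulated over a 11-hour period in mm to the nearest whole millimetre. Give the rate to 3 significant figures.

R ≈ 2.03 mm/hr; total ≈ 22 mm

Column moisture flux per unit crosswind length is F = V × PW.
Inflow: F_in = 10.5 × 17.1 = 179.55 mm·m/s
Outflow: F_out = 4.92 × 8.5 = 41.82 mm·m/s
Steady-state rate R = (F_in − F_out)/L = (179.55 − 41.82) / 244000 m = 5.645e-04 mm/s.
R = 5.645e-04 × 3600 = 2.03 mm/hr.
Over 11 h: total = 2.03 × 11 = 22.33 ≈ 22 mm.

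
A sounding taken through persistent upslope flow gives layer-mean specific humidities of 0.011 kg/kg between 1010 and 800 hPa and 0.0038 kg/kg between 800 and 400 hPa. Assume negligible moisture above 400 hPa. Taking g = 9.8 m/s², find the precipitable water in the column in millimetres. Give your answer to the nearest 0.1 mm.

PW ≈ 39.1 mm

Precipitable water is the column-integrated vapour mass per unit area: PW = (1/g) Σ q̄ Δp, with q in kg/kg and Δp in Pa (1 kg/m² of water = 1 mm).
Layer 1010–800 hPa: Δp = 210 hPa = 21000 Pa, q̄ = 0.011 kg/kg → 0.011 × 21000 / 9.8 = 23.57 mm
Layer 800–400 hPa: Δp = 400 hPa = 40000 Pa, q̄ = 0.0038 kg/kg → 0.0038 × 40000 / 9.8 = 15.51 mm
PW = 23.57 + 15.51 = 39.08 ≈ 39.1 mm.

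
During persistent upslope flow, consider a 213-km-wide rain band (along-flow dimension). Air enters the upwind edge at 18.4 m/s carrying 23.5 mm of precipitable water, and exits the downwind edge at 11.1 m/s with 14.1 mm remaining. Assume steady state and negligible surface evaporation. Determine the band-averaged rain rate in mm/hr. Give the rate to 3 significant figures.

R ≈ 4.66 mm/hr

Column moisture flux per unit crosswind length is F = V × PW.
Inflow: F_in = 18.4 × 23.5 = 432.4 mm·m/s
Outflow: F_out = 11.1 × 14.1 = 156.51 mm·m/s
Steady-state rate R = (F_in − F_out)/L = (432.4 − 156.51) / 213000 m = 1.295e-03 mm/s.
R = 1.295e-03 × 3600 = 4.66 mm/hr.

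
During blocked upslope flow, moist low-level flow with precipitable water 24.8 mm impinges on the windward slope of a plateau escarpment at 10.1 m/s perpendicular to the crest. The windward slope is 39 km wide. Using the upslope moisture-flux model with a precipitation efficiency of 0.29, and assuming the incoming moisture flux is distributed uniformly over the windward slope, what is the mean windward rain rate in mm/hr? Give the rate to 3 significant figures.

R ≈ 6.71 mm/hr

Incoming column moisture flux per unit ridge length: F = V × PW = 10.1 × 24.8 = 250.48 mm·m/s.
Spread over the 39 km slope with efficiency ε = 0.29: R = ε·F/W = 0.29 × 250.48 / 39000 m = 1.863e-03 mm/s.
R = 1.863e-03 × 3600 = 6.71 mm/hr.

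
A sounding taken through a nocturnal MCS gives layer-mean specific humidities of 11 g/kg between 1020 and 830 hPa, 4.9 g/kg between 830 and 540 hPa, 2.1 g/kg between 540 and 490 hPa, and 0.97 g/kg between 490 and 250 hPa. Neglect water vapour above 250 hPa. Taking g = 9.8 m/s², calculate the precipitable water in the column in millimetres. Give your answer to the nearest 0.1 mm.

Precipitable water is the column-integrated vapour mass per unit area: PW = (1/g) Σ q̄ Δp, with q in kg/kg and Δp in Pa (1 kg/m² of water = 1 mm).
Layer 1020–830 hPa: Δp = 190 hPa = 19000 Pa, q̄ = 0.011 kg/kg → 0.011 × 19000 / 9.8 = 21.33 mm
Layer 830–540 hPa: Δp = 290 hPa = 29000 Pa, q̄ = 0.0049 kg/kg → 0.0049 × 29000 / 9.8 = 14.50 mm
Layer 540–490 hPa: Δp = 50 hPa = 5000 Pa, q̄ = 0.0021 kg/kg → 0.0021 × 5000 / 9.8 = 1.07 mm
Layer 490–250 hPa: Δp = 240 hPa = 24000 Pa, q̄ = 0.00097 kg/kg → 0.00097 × 24000 / 9.8 = 2.38 mm
PW = 21.33 + 14.50 + 1.07 + 2.38 = 39.28 ≈ 39.3 mm.

PW ≈ 39.3 mm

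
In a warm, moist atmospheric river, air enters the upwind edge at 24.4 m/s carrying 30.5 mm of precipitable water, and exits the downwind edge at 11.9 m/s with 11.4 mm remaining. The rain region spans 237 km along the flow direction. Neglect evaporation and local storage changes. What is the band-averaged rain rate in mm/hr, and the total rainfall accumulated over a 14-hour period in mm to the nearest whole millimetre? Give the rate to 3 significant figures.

Column moisture flux per unit crosswind length is F = V × PW.
Inflow: F_in = 24.4 × 30.5 = 744.2 mm·m/s
Outflow: F_out = 11.9 × 11.4 = 135.66 mm·m/s
Steady-state rate R = (F_in − F_out)/L = (744.2 − 135.66) / 237000 m = 2.568e-03 mm/s.
R = 2.568e-03 × 3600 = 9.24 mm/hr.
Over 14 h: total = 9.24 × 14 = 129.36 ≈ 129 mm.

R ≈ 9.24 mm/hr; total ≈ 129 mm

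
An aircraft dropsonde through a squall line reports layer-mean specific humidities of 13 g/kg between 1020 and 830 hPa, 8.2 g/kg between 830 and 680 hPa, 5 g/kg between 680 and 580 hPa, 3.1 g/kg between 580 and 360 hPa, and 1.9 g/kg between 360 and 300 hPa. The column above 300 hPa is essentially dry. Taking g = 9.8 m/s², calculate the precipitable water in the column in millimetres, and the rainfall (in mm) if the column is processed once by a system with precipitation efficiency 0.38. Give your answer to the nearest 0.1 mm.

PW ≈ 51.0 mm; rainfall ≈ 19.4 mm

Precipitable water is the column-integrated vapour mass per unit area: PW = (1/g) Σ q̄ Δp, with q in kg/kg and Δp in Pa (1 kg/m² of water = 1 mm).
Layer 1020–830 hPa: Δp = 190 hPa = 19000 Pa, q̄ = 0.013 kg/kg → 0.013 × 19000 / 9.8 = 25.20 mm
Layer 830–680 hPa: Δp = 150 hPa = 15000 Pa, q̄ = 0.0082 kg/kg → 0.0082 × 15000 / 9.8 = 12.55 mm
Layer 680–580 hPa: Δp = 100 hPa = 10000 Pa, q̄ = 0.005 kg/kg → 0.005 × 10000 / 9.8 = 5.10 mm
Layer 580–360 hPa: Δp = 220 hPa = 22000 Pa, q̄ = 0.0031 kg/kg → 0.0031 × 22000 / 9.8 = 6.96 mm
Layer 360–300 hPa: Δp = 60 hPa = 6000 Pa, q̄ = 0.0019 kg/kg → 0.0019 × 6000 / 9.8 = 1.16 mm
PW = 25.20 + 12.55 + 5.10 + 6.96 + 1.16 = 50.97 ≈ 51.0 mm.
Rainfall = ε × PW = 0.38 × 51.0 = 19.4 mm.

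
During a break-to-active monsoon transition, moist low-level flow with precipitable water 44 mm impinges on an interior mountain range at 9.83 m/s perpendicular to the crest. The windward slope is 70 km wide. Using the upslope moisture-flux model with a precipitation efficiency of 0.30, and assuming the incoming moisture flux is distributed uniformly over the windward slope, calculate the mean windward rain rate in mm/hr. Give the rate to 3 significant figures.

R ≈ 6.67 mm/hr

Incoming column moisture flux per unit ridge length: F = V × PW = 9.83 × 44 = 432.52 mm·m/s.
Spread over the 70 km slope with efficiency ε = 0.30: R = ε·F/W = 0.30 × 432.52 / 70000 m = 1.854e-03 mm/s.
R = 1.854e-03 × 3600 = 6.67 mm/hr.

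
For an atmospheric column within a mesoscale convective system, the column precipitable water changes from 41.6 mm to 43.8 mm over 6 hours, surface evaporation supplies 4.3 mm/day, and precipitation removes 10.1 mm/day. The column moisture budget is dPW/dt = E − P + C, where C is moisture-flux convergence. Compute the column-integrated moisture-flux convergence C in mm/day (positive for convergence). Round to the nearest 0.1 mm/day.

C ≈ 14.6 mm/day

dPW/dt = (43.8 − 41.6) mm / (6/24 day) = +8.800 mm/day.
C = dPW/dt − E + P = (+8.800) − 4.3 + 10.1 = 14.6 mm/day.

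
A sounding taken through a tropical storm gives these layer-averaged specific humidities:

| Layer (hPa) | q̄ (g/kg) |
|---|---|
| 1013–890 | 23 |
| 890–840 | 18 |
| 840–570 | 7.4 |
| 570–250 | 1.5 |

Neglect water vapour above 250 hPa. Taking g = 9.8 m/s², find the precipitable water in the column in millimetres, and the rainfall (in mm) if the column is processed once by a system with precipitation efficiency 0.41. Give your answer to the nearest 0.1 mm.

Precipitable water is the column-integrated vapour mass per unit area: PW = (1/g) Σ q̄ Δp, with q in kg/kg and Δp in Pa (1 kg/m² of water = 1 mm).
Layer 1013–890 hPa: Δp = 123 hPa = 12300 Pa, q̄ = 0.023 kg/kg → 0.023 × 12300 / 9.8 = 28.87 mm
Layer 890–840 hPa: Δp = 50 hPa = 5000 Pa, q̄ = 0.018 kg/kg → 0.018 × 5000 / 9.8 = 9.18 mm
Layer 840–570 hPa: Δp = 270 hPa = 27000 Pa, q̄ = 0.0074 kg/kg → 0.0074 × 27000 / 9.8 = 20.39 mm
Layer 570–250 hPa: Δp = 320 hPa = 32000 Pa, q̄ = 0.0015 kg/kg → 0.0015 × 32000 / 9.8 = 4.90 mm
PW = 28.87 + 9.18 + 20.39 + 4.90 = 63.34 ≈ 63.3 mm.
Rainfall = ε × PW = 0.41 × 63.3 = 26.0 mm.

PW ≈ 63.3 mm; rainfall ≈ 26.0 mm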